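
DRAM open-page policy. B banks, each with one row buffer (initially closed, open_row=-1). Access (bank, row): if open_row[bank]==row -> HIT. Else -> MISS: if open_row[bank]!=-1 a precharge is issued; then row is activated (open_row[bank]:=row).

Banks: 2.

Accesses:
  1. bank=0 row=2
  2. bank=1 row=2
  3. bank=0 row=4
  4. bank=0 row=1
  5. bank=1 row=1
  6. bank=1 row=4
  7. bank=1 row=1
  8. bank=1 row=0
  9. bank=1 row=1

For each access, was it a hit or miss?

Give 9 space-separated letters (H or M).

Acc 1: bank0 row2 -> MISS (open row2); precharges=0
Acc 2: bank1 row2 -> MISS (open row2); precharges=0
Acc 3: bank0 row4 -> MISS (open row4); precharges=1
Acc 4: bank0 row1 -> MISS (open row1); precharges=2
Acc 5: bank1 row1 -> MISS (open row1); precharges=3
Acc 6: bank1 row4 -> MISS (open row4); precharges=4
Acc 7: bank1 row1 -> MISS (open row1); precharges=5
Acc 8: bank1 row0 -> MISS (open row0); precharges=6
Acc 9: bank1 row1 -> MISS (open row1); precharges=7

Answer: M M M M M M M M M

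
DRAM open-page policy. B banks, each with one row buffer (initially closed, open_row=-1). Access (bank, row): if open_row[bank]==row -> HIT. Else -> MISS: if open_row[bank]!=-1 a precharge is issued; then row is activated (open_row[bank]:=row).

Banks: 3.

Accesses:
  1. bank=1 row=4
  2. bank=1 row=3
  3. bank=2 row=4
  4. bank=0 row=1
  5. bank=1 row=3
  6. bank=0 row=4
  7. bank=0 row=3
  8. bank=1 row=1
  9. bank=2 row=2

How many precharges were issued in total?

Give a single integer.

Answer: 5

Derivation:
Acc 1: bank1 row4 -> MISS (open row4); precharges=0
Acc 2: bank1 row3 -> MISS (open row3); precharges=1
Acc 3: bank2 row4 -> MISS (open row4); precharges=1
Acc 4: bank0 row1 -> MISS (open row1); precharges=1
Acc 5: bank1 row3 -> HIT
Acc 6: bank0 row4 -> MISS (open row4); precharges=2
Acc 7: bank0 row3 -> MISS (open row3); precharges=3
Acc 8: bank1 row1 -> MISS (open row1); precharges=4
Acc 9: bank2 row2 -> MISS (open row2); precharges=5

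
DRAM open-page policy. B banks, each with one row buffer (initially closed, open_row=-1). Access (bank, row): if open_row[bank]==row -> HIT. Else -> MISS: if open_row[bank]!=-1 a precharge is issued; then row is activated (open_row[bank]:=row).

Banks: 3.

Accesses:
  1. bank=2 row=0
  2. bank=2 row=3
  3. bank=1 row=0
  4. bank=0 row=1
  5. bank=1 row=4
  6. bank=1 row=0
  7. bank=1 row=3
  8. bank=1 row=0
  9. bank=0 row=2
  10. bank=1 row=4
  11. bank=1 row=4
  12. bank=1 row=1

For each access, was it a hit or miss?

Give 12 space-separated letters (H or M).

Answer: M M M M M M M M M M H M

Derivation:
Acc 1: bank2 row0 -> MISS (open row0); precharges=0
Acc 2: bank2 row3 -> MISS (open row3); precharges=1
Acc 3: bank1 row0 -> MISS (open row0); precharges=1
Acc 4: bank0 row1 -> MISS (open row1); precharges=1
Acc 5: bank1 row4 -> MISS (open row4); precharges=2
Acc 6: bank1 row0 -> MISS (open row0); precharges=3
Acc 7: bank1 row3 -> MISS (open row3); precharges=4
Acc 8: bank1 row0 -> MISS (open row0); precharges=5
Acc 9: bank0 row2 -> MISS (open row2); precharges=6
Acc 10: bank1 row4 -> MISS (open row4); precharges=7
Acc 11: bank1 row4 -> HIT
Acc 12: bank1 row1 -> MISS (open row1); precharges=8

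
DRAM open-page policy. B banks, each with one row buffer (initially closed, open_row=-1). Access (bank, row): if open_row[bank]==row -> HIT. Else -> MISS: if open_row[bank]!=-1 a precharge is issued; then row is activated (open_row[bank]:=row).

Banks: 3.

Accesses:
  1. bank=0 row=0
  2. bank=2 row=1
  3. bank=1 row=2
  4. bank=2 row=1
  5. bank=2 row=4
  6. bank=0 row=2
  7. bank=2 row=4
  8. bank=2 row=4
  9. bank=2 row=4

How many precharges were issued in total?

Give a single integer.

Acc 1: bank0 row0 -> MISS (open row0); precharges=0
Acc 2: bank2 row1 -> MISS (open row1); precharges=0
Acc 3: bank1 row2 -> MISS (open row2); precharges=0
Acc 4: bank2 row1 -> HIT
Acc 5: bank2 row4 -> MISS (open row4); precharges=1
Acc 6: bank0 row2 -> MISS (open row2); precharges=2
Acc 7: bank2 row4 -> HIT
Acc 8: bank2 row4 -> HIT
Acc 9: bank2 row4 -> HIT

Answer: 2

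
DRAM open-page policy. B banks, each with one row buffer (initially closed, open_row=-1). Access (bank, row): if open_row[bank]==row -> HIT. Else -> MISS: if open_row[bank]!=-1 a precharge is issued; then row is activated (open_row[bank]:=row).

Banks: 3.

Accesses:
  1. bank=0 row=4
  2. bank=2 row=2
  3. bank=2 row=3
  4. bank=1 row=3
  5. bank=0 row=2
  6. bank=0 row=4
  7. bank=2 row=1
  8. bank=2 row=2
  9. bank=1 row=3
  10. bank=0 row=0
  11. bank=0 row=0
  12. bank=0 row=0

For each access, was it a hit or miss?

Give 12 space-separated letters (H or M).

Acc 1: bank0 row4 -> MISS (open row4); precharges=0
Acc 2: bank2 row2 -> MISS (open row2); precharges=0
Acc 3: bank2 row3 -> MISS (open row3); precharges=1
Acc 4: bank1 row3 -> MISS (open row3); precharges=1
Acc 5: bank0 row2 -> MISS (open row2); precharges=2
Acc 6: bank0 row4 -> MISS (open row4); precharges=3
Acc 7: bank2 row1 -> MISS (open row1); precharges=4
Acc 8: bank2 row2 -> MISS (open row2); precharges=5
Acc 9: bank1 row3 -> HIT
Acc 10: bank0 row0 -> MISS (open row0); precharges=6
Acc 11: bank0 row0 -> HIT
Acc 12: bank0 row0 -> HIT

Answer: M M M M M M M M H M H H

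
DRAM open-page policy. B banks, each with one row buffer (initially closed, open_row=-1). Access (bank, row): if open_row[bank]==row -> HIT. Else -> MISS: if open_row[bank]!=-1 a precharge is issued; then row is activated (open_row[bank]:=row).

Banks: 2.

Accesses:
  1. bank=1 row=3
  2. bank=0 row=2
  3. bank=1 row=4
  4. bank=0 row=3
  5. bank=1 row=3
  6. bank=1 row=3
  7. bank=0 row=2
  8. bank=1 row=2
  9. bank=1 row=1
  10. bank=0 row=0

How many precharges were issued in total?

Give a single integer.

Answer: 7

Derivation:
Acc 1: bank1 row3 -> MISS (open row3); precharges=0
Acc 2: bank0 row2 -> MISS (open row2); precharges=0
Acc 3: bank1 row4 -> MISS (open row4); precharges=1
Acc 4: bank0 row3 -> MISS (open row3); precharges=2
Acc 5: bank1 row3 -> MISS (open row3); precharges=3
Acc 6: bank1 row3 -> HIT
Acc 7: bank0 row2 -> MISS (open row2); precharges=4
Acc 8: bank1 row2 -> MISS (open row2); precharges=5
Acc 9: bank1 row1 -> MISS (open row1); precharges=6
Acc 10: bank0 row0 -> MISS (open row0); precharges=7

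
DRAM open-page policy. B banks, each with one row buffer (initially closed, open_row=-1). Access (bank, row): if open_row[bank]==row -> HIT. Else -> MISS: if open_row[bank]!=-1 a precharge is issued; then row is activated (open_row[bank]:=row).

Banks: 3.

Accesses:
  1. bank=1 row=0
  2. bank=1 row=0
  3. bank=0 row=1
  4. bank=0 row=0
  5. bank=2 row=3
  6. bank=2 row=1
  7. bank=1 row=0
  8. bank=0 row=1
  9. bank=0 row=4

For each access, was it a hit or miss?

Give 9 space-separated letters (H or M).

Acc 1: bank1 row0 -> MISS (open row0); precharges=0
Acc 2: bank1 row0 -> HIT
Acc 3: bank0 row1 -> MISS (open row1); precharges=0
Acc 4: bank0 row0 -> MISS (open row0); precharges=1
Acc 5: bank2 row3 -> MISS (open row3); precharges=1
Acc 6: bank2 row1 -> MISS (open row1); precharges=2
Acc 7: bank1 row0 -> HIT
Acc 8: bank0 row1 -> MISS (open row1); precharges=3
Acc 9: bank0 row4 -> MISS (open row4); precharges=4

Answer: M H M M M M H M M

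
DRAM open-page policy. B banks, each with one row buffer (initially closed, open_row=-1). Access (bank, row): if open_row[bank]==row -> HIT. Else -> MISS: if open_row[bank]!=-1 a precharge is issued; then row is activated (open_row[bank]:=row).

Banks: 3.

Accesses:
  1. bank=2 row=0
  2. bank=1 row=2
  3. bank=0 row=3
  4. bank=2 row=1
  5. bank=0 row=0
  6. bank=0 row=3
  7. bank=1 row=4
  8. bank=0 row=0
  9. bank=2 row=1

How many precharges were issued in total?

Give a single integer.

Acc 1: bank2 row0 -> MISS (open row0); precharges=0
Acc 2: bank1 row2 -> MISS (open row2); precharges=0
Acc 3: bank0 row3 -> MISS (open row3); precharges=0
Acc 4: bank2 row1 -> MISS (open row1); precharges=1
Acc 5: bank0 row0 -> MISS (open row0); precharges=2
Acc 6: bank0 row3 -> MISS (open row3); precharges=3
Acc 7: bank1 row4 -> MISS (open row4); precharges=4
Acc 8: bank0 row0 -> MISS (open row0); precharges=5
Acc 9: bank2 row1 -> HIT

Answer: 5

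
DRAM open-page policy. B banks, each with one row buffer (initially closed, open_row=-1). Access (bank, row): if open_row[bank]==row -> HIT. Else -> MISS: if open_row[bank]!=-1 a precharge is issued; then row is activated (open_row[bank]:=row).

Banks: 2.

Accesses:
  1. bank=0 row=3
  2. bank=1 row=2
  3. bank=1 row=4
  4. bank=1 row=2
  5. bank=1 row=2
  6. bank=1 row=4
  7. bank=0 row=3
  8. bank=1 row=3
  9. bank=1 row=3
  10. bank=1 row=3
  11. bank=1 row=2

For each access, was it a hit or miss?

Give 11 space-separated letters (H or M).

Answer: M M M M H M H M H H M

Derivation:
Acc 1: bank0 row3 -> MISS (open row3); precharges=0
Acc 2: bank1 row2 -> MISS (open row2); precharges=0
Acc 3: bank1 row4 -> MISS (open row4); precharges=1
Acc 4: bank1 row2 -> MISS (open row2); precharges=2
Acc 5: bank1 row2 -> HIT
Acc 6: bank1 row4 -> MISS (open row4); precharges=3
Acc 7: bank0 row3 -> HIT
Acc 8: bank1 row3 -> MISS (open row3); precharges=4
Acc 9: bank1 row3 -> HIT
Acc 10: bank1 row3 -> HIT
Acc 11: bank1 row2 -> MISS (open row2); precharges=5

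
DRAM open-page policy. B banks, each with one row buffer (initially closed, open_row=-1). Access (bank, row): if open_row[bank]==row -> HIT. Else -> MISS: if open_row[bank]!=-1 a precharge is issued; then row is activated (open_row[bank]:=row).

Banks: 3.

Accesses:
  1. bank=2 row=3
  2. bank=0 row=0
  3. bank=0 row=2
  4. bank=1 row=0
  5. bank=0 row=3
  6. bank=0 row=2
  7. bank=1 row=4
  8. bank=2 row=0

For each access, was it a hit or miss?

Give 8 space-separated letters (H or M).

Answer: M M M M M M M M

Derivation:
Acc 1: bank2 row3 -> MISS (open row3); precharges=0
Acc 2: bank0 row0 -> MISS (open row0); precharges=0
Acc 3: bank0 row2 -> MISS (open row2); precharges=1
Acc 4: bank1 row0 -> MISS (open row0); precharges=1
Acc 5: bank0 row3 -> MISS (open row3); precharges=2
Acc 6: bank0 row2 -> MISS (open row2); precharges=3
Acc 7: bank1 row4 -> MISS (open row4); precharges=4
Acc 8: bank2 row0 -> MISS (open row0); precharges=5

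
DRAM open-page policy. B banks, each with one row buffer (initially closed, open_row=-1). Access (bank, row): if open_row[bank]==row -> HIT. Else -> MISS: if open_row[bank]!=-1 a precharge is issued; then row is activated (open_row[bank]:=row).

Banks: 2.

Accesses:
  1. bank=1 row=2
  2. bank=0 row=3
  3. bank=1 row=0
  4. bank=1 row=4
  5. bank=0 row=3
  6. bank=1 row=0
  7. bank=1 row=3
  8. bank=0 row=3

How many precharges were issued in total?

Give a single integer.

Acc 1: bank1 row2 -> MISS (open row2); precharges=0
Acc 2: bank0 row3 -> MISS (open row3); precharges=0
Acc 3: bank1 row0 -> MISS (open row0); precharges=1
Acc 4: bank1 row4 -> MISS (open row4); precharges=2
Acc 5: bank0 row3 -> HIT
Acc 6: bank1 row0 -> MISS (open row0); precharges=3
Acc 7: bank1 row3 -> MISS (open row3); precharges=4
Acc 8: bank0 row3 -> HIT

Answer: 4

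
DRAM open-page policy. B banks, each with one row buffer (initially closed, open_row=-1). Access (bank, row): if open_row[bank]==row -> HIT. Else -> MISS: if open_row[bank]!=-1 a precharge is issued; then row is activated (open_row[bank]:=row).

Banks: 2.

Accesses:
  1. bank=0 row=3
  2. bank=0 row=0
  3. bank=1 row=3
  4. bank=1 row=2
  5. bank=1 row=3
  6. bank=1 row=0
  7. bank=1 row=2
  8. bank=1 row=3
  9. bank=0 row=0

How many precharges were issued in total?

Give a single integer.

Answer: 6

Derivation:
Acc 1: bank0 row3 -> MISS (open row3); precharges=0
Acc 2: bank0 row0 -> MISS (open row0); precharges=1
Acc 3: bank1 row3 -> MISS (open row3); precharges=1
Acc 4: bank1 row2 -> MISS (open row2); precharges=2
Acc 5: bank1 row3 -> MISS (open row3); precharges=3
Acc 6: bank1 row0 -> MISS (open row0); precharges=4
Acc 7: bank1 row2 -> MISS (open row2); precharges=5
Acc 8: bank1 row3 -> MISS (open row3); precharges=6
Acc 9: bank0 row0 -> HIT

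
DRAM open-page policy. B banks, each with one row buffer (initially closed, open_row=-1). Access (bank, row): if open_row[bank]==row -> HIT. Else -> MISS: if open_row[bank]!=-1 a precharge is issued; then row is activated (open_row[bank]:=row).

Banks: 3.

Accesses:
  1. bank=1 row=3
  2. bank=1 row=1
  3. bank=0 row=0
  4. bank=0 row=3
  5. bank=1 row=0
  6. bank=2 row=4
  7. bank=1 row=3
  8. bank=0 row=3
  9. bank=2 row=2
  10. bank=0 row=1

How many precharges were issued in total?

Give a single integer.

Answer: 6

Derivation:
Acc 1: bank1 row3 -> MISS (open row3); precharges=0
Acc 2: bank1 row1 -> MISS (open row1); precharges=1
Acc 3: bank0 row0 -> MISS (open row0); precharges=1
Acc 4: bank0 row3 -> MISS (open row3); precharges=2
Acc 5: bank1 row0 -> MISS (open row0); precharges=3
Acc 6: bank2 row4 -> MISS (open row4); precharges=3
Acc 7: bank1 row3 -> MISS (open row3); precharges=4
Acc 8: bank0 row3 -> HIT
Acc 9: bank2 row2 -> MISS (open row2); precharges=5
Acc 10: bank0 row1 -> MISS (open row1); precharges=6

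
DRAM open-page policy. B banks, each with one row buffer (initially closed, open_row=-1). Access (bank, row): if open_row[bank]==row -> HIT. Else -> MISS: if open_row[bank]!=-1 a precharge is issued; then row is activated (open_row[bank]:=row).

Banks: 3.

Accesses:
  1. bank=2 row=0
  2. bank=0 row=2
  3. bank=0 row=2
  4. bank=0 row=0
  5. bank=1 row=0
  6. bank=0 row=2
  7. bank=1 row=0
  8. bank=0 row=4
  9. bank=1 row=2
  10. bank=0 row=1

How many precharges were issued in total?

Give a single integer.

Answer: 5

Derivation:
Acc 1: bank2 row0 -> MISS (open row0); precharges=0
Acc 2: bank0 row2 -> MISS (open row2); precharges=0
Acc 3: bank0 row2 -> HIT
Acc 4: bank0 row0 -> MISS (open row0); precharges=1
Acc 5: bank1 row0 -> MISS (open row0); precharges=1
Acc 6: bank0 row2 -> MISS (open row2); precharges=2
Acc 7: bank1 row0 -> HIT
Acc 8: bank0 row4 -> MISS (open row4); precharges=3
Acc 9: bank1 row2 -> MISS (open row2); precharges=4
Acc 10: bank0 row1 -> MISS (open row1); precharges=5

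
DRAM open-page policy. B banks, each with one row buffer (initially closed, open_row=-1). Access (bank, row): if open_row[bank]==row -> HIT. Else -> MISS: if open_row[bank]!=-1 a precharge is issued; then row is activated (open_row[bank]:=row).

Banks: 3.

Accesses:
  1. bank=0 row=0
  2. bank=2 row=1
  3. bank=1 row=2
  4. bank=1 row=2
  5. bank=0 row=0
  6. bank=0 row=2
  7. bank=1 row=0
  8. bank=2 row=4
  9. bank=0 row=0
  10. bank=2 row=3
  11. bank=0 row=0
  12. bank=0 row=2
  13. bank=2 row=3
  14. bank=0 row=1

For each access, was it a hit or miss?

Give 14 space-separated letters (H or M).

Answer: M M M H H M M M M M H M H M

Derivation:
Acc 1: bank0 row0 -> MISS (open row0); precharges=0
Acc 2: bank2 row1 -> MISS (open row1); precharges=0
Acc 3: bank1 row2 -> MISS (open row2); precharges=0
Acc 4: bank1 row2 -> HIT
Acc 5: bank0 row0 -> HIT
Acc 6: bank0 row2 -> MISS (open row2); precharges=1
Acc 7: bank1 row0 -> MISS (open row0); precharges=2
Acc 8: bank2 row4 -> MISS (open row4); precharges=3
Acc 9: bank0 row0 -> MISS (open row0); precharges=4
Acc 10: bank2 row3 -> MISS (open row3); precharges=5
Acc 11: bank0 row0 -> HIT
Acc 12: bank0 row2 -> MISS (open row2); precharges=6
Acc 13: bank2 row3 -> HIT
Acc 14: bank0 row1 -> MISS (open row1); precharges=7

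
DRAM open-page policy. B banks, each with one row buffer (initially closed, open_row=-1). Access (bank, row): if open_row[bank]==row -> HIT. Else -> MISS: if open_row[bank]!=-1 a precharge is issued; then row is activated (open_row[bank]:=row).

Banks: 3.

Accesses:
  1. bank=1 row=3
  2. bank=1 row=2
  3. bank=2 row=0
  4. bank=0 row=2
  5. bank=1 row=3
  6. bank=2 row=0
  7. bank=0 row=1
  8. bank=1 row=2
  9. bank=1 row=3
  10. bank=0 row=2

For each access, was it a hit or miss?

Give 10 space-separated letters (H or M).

Answer: M M M M M H M M M M

Derivation:
Acc 1: bank1 row3 -> MISS (open row3); precharges=0
Acc 2: bank1 row2 -> MISS (open row2); precharges=1
Acc 3: bank2 row0 -> MISS (open row0); precharges=1
Acc 4: bank0 row2 -> MISS (open row2); precharges=1
Acc 5: bank1 row3 -> MISS (open row3); precharges=2
Acc 6: bank2 row0 -> HIT
Acc 7: bank0 row1 -> MISS (open row1); precharges=3
Acc 8: bank1 row2 -> MISS (open row2); precharges=4
Acc 9: bank1 row3 -> MISS (open row3); precharges=5
Acc 10: bank0 row2 -> MISS (open row2); precharges=6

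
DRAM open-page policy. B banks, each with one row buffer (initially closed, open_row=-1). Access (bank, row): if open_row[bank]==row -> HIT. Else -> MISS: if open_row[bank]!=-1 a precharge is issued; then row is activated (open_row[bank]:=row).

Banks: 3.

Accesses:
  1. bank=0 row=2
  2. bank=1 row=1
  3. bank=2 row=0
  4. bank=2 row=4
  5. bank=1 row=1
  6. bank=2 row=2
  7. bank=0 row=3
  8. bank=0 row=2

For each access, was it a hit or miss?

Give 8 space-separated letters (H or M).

Acc 1: bank0 row2 -> MISS (open row2); precharges=0
Acc 2: bank1 row1 -> MISS (open row1); precharges=0
Acc 3: bank2 row0 -> MISS (open row0); precharges=0
Acc 4: bank2 row4 -> MISS (open row4); precharges=1
Acc 5: bank1 row1 -> HIT
Acc 6: bank2 row2 -> MISS (open row2); precharges=2
Acc 7: bank0 row3 -> MISS (open row3); precharges=3
Acc 8: bank0 row2 -> MISS (open row2); precharges=4

Answer: M M M M H M M M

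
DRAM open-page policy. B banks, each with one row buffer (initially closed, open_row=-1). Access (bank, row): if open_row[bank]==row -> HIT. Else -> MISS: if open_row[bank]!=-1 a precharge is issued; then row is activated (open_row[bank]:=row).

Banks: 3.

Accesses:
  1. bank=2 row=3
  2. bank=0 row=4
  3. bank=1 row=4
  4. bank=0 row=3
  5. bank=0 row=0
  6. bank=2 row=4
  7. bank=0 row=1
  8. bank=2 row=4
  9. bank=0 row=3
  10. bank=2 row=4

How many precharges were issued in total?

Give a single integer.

Answer: 5

Derivation:
Acc 1: bank2 row3 -> MISS (open row3); precharges=0
Acc 2: bank0 row4 -> MISS (open row4); precharges=0
Acc 3: bank1 row4 -> MISS (open row4); precharges=0
Acc 4: bank0 row3 -> MISS (open row3); precharges=1
Acc 5: bank0 row0 -> MISS (open row0); precharges=2
Acc 6: bank2 row4 -> MISS (open row4); precharges=3
Acc 7: bank0 row1 -> MISS (open row1); precharges=4
Acc 8: bank2 row4 -> HIT
Acc 9: bank0 row3 -> MISS (open row3); precharges=5
Acc 10: bank2 row4 -> HIT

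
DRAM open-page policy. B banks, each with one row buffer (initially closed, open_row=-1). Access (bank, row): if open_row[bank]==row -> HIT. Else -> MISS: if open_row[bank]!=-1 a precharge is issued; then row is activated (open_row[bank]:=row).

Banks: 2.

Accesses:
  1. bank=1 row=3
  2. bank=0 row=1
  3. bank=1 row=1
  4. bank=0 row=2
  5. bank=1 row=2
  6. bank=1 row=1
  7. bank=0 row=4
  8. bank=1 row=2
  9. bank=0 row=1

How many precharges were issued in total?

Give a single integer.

Answer: 7

Derivation:
Acc 1: bank1 row3 -> MISS (open row3); precharges=0
Acc 2: bank0 row1 -> MISS (open row1); precharges=0
Acc 3: bank1 row1 -> MISS (open row1); precharges=1
Acc 4: bank0 row2 -> MISS (open row2); precharges=2
Acc 5: bank1 row2 -> MISS (open row2); precharges=3
Acc 6: bank1 row1 -> MISS (open row1); precharges=4
Acc 7: bank0 row4 -> MISS (open row4); precharges=5
Acc 8: bank1 row2 -> MISS (open row2); precharges=6
Acc 9: bank0 row1 -> MISS (open row1); precharges=7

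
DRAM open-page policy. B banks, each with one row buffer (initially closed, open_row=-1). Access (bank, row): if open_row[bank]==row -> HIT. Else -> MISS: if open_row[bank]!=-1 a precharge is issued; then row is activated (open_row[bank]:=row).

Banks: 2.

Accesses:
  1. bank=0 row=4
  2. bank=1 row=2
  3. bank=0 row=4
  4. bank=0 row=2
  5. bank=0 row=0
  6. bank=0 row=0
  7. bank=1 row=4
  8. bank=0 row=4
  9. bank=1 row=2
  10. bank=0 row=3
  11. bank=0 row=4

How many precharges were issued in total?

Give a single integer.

Acc 1: bank0 row4 -> MISS (open row4); precharges=0
Acc 2: bank1 row2 -> MISS (open row2); precharges=0
Acc 3: bank0 row4 -> HIT
Acc 4: bank0 row2 -> MISS (open row2); precharges=1
Acc 5: bank0 row0 -> MISS (open row0); precharges=2
Acc 6: bank0 row0 -> HIT
Acc 7: bank1 row4 -> MISS (open row4); precharges=3
Acc 8: bank0 row4 -> MISS (open row4); precharges=4
Acc 9: bank1 row2 -> MISS (open row2); precharges=5
Acc 10: bank0 row3 -> MISS (open row3); precharges=6
Acc 11: bank0 row4 -> MISS (open row4); precharges=7

Answer: 7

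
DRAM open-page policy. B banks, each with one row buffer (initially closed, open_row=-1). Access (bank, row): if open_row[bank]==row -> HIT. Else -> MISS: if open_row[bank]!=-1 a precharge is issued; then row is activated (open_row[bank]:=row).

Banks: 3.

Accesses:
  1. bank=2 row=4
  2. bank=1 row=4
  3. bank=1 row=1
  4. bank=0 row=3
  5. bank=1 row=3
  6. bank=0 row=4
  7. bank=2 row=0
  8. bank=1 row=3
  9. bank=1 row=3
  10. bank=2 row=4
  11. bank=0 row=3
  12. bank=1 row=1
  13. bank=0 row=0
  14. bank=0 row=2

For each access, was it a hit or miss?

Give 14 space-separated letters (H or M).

Acc 1: bank2 row4 -> MISS (open row4); precharges=0
Acc 2: bank1 row4 -> MISS (open row4); precharges=0
Acc 3: bank1 row1 -> MISS (open row1); precharges=1
Acc 4: bank0 row3 -> MISS (open row3); precharges=1
Acc 5: bank1 row3 -> MISS (open row3); precharges=2
Acc 6: bank0 row4 -> MISS (open row4); precharges=3
Acc 7: bank2 row0 -> MISS (open row0); precharges=4
Acc 8: bank1 row3 -> HIT
Acc 9: bank1 row3 -> HIT
Acc 10: bank2 row4 -> MISS (open row4); precharges=5
Acc 11: bank0 row3 -> MISS (open row3); precharges=6
Acc 12: bank1 row1 -> MISS (open row1); precharges=7
Acc 13: bank0 row0 -> MISS (open row0); precharges=8
Acc 14: bank0 row2 -> MISS (open row2); precharges=9

Answer: M M M M M M M H H M M M M M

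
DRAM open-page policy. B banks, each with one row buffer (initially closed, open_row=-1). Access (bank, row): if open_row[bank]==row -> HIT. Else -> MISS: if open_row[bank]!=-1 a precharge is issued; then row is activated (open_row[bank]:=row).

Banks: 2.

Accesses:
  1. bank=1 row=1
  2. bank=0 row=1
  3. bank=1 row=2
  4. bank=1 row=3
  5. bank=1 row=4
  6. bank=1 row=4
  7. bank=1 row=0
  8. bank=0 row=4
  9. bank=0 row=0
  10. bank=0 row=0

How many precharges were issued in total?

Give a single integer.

Acc 1: bank1 row1 -> MISS (open row1); precharges=0
Acc 2: bank0 row1 -> MISS (open row1); precharges=0
Acc 3: bank1 row2 -> MISS (open row2); precharges=1
Acc 4: bank1 row3 -> MISS (open row3); precharges=2
Acc 5: bank1 row4 -> MISS (open row4); precharges=3
Acc 6: bank1 row4 -> HIT
Acc 7: bank1 row0 -> MISS (open row0); precharges=4
Acc 8: bank0 row4 -> MISS (open row4); precharges=5
Acc 9: bank0 row0 -> MISS (open row0); precharges=6
Acc 10: bank0 row0 -> HIT

Answer: 6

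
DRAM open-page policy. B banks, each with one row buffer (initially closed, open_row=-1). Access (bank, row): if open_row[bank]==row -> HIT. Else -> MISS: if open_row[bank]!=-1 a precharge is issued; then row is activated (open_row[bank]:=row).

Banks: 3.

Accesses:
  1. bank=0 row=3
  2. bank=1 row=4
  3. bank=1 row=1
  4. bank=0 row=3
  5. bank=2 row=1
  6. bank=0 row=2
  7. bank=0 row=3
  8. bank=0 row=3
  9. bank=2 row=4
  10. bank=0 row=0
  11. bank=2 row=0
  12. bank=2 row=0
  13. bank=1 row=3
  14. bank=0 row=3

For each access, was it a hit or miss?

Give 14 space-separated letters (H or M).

Acc 1: bank0 row3 -> MISS (open row3); precharges=0
Acc 2: bank1 row4 -> MISS (open row4); precharges=0
Acc 3: bank1 row1 -> MISS (open row1); precharges=1
Acc 4: bank0 row3 -> HIT
Acc 5: bank2 row1 -> MISS (open row1); precharges=1
Acc 6: bank0 row2 -> MISS (open row2); precharges=2
Acc 7: bank0 row3 -> MISS (open row3); precharges=3
Acc 8: bank0 row3 -> HIT
Acc 9: bank2 row4 -> MISS (open row4); precharges=4
Acc 10: bank0 row0 -> MISS (open row0); precharges=5
Acc 11: bank2 row0 -> MISS (open row0); precharges=6
Acc 12: bank2 row0 -> HIT
Acc 13: bank1 row3 -> MISS (open row3); precharges=7
Acc 14: bank0 row3 -> MISS (open row3); precharges=8

Answer: M M M H M M M H M M M H M M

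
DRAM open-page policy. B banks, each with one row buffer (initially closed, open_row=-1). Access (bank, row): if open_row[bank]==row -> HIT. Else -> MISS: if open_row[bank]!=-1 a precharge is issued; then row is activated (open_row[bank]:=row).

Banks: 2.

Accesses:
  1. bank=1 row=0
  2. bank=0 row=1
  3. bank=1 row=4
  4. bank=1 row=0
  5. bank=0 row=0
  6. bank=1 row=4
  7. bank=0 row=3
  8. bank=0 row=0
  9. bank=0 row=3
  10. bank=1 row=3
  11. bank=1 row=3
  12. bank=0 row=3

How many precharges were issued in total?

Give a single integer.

Answer: 8

Derivation:
Acc 1: bank1 row0 -> MISS (open row0); precharges=0
Acc 2: bank0 row1 -> MISS (open row1); precharges=0
Acc 3: bank1 row4 -> MISS (open row4); precharges=1
Acc 4: bank1 row0 -> MISS (open row0); precharges=2
Acc 5: bank0 row0 -> MISS (open row0); precharges=3
Acc 6: bank1 row4 -> MISS (open row4); precharges=4
Acc 7: bank0 row3 -> MISS (open row3); precharges=5
Acc 8: bank0 row0 -> MISS (open row0); precharges=6
Acc 9: bank0 row3 -> MISS (open row3); precharges=7
Acc 10: bank1 row3 -> MISS (open row3); precharges=8
Acc 11: bank1 row3 -> HIT
Acc 12: bank0 row3 -> HIT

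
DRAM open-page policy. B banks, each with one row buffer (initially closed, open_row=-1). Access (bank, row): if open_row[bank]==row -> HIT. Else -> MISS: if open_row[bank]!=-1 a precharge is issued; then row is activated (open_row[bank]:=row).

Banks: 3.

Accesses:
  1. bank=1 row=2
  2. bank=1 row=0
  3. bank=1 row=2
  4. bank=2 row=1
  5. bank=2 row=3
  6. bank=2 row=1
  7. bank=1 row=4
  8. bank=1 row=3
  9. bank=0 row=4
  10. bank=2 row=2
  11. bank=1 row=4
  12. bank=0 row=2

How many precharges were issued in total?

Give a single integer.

Answer: 9

Derivation:
Acc 1: bank1 row2 -> MISS (open row2); precharges=0
Acc 2: bank1 row0 -> MISS (open row0); precharges=1
Acc 3: bank1 row2 -> MISS (open row2); precharges=2
Acc 4: bank2 row1 -> MISS (open row1); precharges=2
Acc 5: bank2 row3 -> MISS (open row3); precharges=3
Acc 6: bank2 row1 -> MISS (open row1); precharges=4
Acc 7: bank1 row4 -> MISS (open row4); precharges=5
Acc 8: bank1 row3 -> MISS (open row3); precharges=6
Acc 9: bank0 row4 -> MISS (open row4); precharges=6
Acc 10: bank2 row2 -> MISS (open row2); precharges=7
Acc 11: bank1 row4 -> MISS (open row4); precharges=8
Acc 12: bank0 row2 -> MISS (open row2); precharges=9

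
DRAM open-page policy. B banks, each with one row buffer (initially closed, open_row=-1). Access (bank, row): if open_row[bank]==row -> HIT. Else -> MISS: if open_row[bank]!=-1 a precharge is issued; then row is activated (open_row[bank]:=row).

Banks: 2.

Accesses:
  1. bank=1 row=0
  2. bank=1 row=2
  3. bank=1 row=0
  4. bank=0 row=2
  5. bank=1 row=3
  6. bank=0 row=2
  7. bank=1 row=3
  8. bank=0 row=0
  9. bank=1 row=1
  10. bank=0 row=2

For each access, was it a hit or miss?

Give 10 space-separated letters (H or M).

Acc 1: bank1 row0 -> MISS (open row0); precharges=0
Acc 2: bank1 row2 -> MISS (open row2); precharges=1
Acc 3: bank1 row0 -> MISS (open row0); precharges=2
Acc 4: bank0 row2 -> MISS (open row2); precharges=2
Acc 5: bank1 row3 -> MISS (open row3); precharges=3
Acc 6: bank0 row2 -> HIT
Acc 7: bank1 row3 -> HIT
Acc 8: bank0 row0 -> MISS (open row0); precharges=4
Acc 9: bank1 row1 -> MISS (open row1); precharges=5
Acc 10: bank0 row2 -> MISS (open row2); precharges=6

Answer: M M M M M H H M M M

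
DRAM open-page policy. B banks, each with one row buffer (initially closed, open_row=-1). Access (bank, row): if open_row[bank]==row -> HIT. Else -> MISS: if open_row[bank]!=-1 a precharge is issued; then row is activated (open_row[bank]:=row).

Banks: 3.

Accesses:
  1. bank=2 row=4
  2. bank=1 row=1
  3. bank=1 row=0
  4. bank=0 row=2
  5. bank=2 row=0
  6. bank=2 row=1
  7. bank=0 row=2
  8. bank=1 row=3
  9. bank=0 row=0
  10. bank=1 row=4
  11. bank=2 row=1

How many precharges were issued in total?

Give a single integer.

Acc 1: bank2 row4 -> MISS (open row4); precharges=0
Acc 2: bank1 row1 -> MISS (open row1); precharges=0
Acc 3: bank1 row0 -> MISS (open row0); precharges=1
Acc 4: bank0 row2 -> MISS (open row2); precharges=1
Acc 5: bank2 row0 -> MISS (open row0); precharges=2
Acc 6: bank2 row1 -> MISS (open row1); precharges=3
Acc 7: bank0 row2 -> HIT
Acc 8: bank1 row3 -> MISS (open row3); precharges=4
Acc 9: bank0 row0 -> MISS (open row0); precharges=5
Acc 10: bank1 row4 -> MISS (open row4); precharges=6
Acc 11: bank2 row1 -> HIT

Answer: 6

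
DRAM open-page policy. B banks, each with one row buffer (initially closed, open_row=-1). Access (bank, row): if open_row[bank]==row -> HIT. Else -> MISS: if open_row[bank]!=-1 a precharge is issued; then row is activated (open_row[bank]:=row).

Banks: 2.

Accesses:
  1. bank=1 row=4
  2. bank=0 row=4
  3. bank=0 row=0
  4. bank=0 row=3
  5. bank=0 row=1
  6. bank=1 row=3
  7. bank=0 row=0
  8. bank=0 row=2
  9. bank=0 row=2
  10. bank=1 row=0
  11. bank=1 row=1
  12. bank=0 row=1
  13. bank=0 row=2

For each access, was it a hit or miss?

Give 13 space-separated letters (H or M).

Acc 1: bank1 row4 -> MISS (open row4); precharges=0
Acc 2: bank0 row4 -> MISS (open row4); precharges=0
Acc 3: bank0 row0 -> MISS (open row0); precharges=1
Acc 4: bank0 row3 -> MISS (open row3); precharges=2
Acc 5: bank0 row1 -> MISS (open row1); precharges=3
Acc 6: bank1 row3 -> MISS (open row3); precharges=4
Acc 7: bank0 row0 -> MISS (open row0); precharges=5
Acc 8: bank0 row2 -> MISS (open row2); precharges=6
Acc 9: bank0 row2 -> HIT
Acc 10: bank1 row0 -> MISS (open row0); precharges=7
Acc 11: bank1 row1 -> MISS (open row1); precharges=8
Acc 12: bank0 row1 -> MISS (open row1); precharges=9
Acc 13: bank0 row2 -> MISS (open row2); precharges=10

Answer: M M M M M M M M H M M M M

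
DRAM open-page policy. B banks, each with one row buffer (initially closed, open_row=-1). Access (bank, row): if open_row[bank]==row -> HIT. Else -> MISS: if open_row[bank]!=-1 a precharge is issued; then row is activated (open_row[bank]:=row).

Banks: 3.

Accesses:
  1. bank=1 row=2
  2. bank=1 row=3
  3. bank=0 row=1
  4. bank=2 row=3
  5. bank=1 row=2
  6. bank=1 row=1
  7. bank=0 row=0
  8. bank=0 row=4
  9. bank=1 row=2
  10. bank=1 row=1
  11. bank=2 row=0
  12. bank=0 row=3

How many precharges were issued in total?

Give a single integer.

Acc 1: bank1 row2 -> MISS (open row2); precharges=0
Acc 2: bank1 row3 -> MISS (open row3); precharges=1
Acc 3: bank0 row1 -> MISS (open row1); precharges=1
Acc 4: bank2 row3 -> MISS (open row3); precharges=1
Acc 5: bank1 row2 -> MISS (open row2); precharges=2
Acc 6: bank1 row1 -> MISS (open row1); precharges=3
Acc 7: bank0 row0 -> MISS (open row0); precharges=4
Acc 8: bank0 row4 -> MISS (open row4); precharges=5
Acc 9: bank1 row2 -> MISS (open row2); precharges=6
Acc 10: bank1 row1 -> MISS (open row1); precharges=7
Acc 11: bank2 row0 -> MISS (open row0); precharges=8
Acc 12: bank0 row3 -> MISS (open row3); precharges=9

Answer: 9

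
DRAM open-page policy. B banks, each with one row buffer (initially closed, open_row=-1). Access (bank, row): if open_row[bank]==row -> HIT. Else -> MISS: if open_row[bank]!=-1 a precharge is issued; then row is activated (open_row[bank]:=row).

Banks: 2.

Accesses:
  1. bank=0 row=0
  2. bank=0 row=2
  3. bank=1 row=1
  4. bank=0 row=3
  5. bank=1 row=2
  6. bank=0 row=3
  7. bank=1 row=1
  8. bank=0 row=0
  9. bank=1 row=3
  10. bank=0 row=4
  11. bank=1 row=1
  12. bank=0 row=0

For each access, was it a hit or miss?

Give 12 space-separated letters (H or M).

Answer: M M M M M H M M M M M M

Derivation:
Acc 1: bank0 row0 -> MISS (open row0); precharges=0
Acc 2: bank0 row2 -> MISS (open row2); precharges=1
Acc 3: bank1 row1 -> MISS (open row1); precharges=1
Acc 4: bank0 row3 -> MISS (open row3); precharges=2
Acc 5: bank1 row2 -> MISS (open row2); precharges=3
Acc 6: bank0 row3 -> HIT
Acc 7: bank1 row1 -> MISS (open row1); precharges=4
Acc 8: bank0 row0 -> MISS (open row0); precharges=5
Acc 9: bank1 row3 -> MISS (open row3); precharges=6
Acc 10: bank0 row4 -> MISS (open row4); precharges=7
Acc 11: bank1 row1 -> MISS (open row1); precharges=8
Acc 12: bank0 row0 -> MISS (open row0); precharges=9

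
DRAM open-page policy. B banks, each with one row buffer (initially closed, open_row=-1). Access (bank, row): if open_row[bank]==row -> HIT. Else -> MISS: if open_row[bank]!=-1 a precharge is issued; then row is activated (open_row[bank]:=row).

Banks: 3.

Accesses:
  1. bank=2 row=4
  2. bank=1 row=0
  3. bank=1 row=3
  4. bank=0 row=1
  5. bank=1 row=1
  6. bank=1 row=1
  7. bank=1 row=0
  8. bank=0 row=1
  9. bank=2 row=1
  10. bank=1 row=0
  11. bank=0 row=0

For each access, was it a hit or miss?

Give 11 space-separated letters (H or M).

Acc 1: bank2 row4 -> MISS (open row4); precharges=0
Acc 2: bank1 row0 -> MISS (open row0); precharges=0
Acc 3: bank1 row3 -> MISS (open row3); precharges=1
Acc 4: bank0 row1 -> MISS (open row1); precharges=1
Acc 5: bank1 row1 -> MISS (open row1); precharges=2
Acc 6: bank1 row1 -> HIT
Acc 7: bank1 row0 -> MISS (open row0); precharges=3
Acc 8: bank0 row1 -> HIT
Acc 9: bank2 row1 -> MISS (open row1); precharges=4
Acc 10: bank1 row0 -> HIT
Acc 11: bank0 row0 -> MISS (open row0); precharges=5

Answer: M M M M M H M H M H M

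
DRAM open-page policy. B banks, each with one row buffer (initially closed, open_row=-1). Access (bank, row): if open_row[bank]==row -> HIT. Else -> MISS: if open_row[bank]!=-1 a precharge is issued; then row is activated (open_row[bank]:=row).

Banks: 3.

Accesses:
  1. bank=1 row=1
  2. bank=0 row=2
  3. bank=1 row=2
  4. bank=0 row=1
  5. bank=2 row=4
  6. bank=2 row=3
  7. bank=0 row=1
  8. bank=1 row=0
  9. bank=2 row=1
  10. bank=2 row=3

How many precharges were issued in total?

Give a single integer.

Answer: 6

Derivation:
Acc 1: bank1 row1 -> MISS (open row1); precharges=0
Acc 2: bank0 row2 -> MISS (open row2); precharges=0
Acc 3: bank1 row2 -> MISS (open row2); precharges=1
Acc 4: bank0 row1 -> MISS (open row1); precharges=2
Acc 5: bank2 row4 -> MISS (open row4); precharges=2
Acc 6: bank2 row3 -> MISS (open row3); precharges=3
Acc 7: bank0 row1 -> HIT
Acc 8: bank1 row0 -> MISS (open row0); precharges=4
Acc 9: bank2 row1 -> MISS (open row1); precharges=5
Acc 10: bank2 row3 -> MISS (open row3); precharges=6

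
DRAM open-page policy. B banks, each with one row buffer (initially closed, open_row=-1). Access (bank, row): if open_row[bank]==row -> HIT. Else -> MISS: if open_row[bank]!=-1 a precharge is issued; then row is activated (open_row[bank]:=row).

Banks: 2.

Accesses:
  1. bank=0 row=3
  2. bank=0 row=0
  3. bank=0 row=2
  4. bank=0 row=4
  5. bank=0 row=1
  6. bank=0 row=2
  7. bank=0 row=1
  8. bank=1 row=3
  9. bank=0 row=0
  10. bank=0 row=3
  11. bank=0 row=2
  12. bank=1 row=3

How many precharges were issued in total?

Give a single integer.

Acc 1: bank0 row3 -> MISS (open row3); precharges=0
Acc 2: bank0 row0 -> MISS (open row0); precharges=1
Acc 3: bank0 row2 -> MISS (open row2); precharges=2
Acc 4: bank0 row4 -> MISS (open row4); precharges=3
Acc 5: bank0 row1 -> MISS (open row1); precharges=4
Acc 6: bank0 row2 -> MISS (open row2); precharges=5
Acc 7: bank0 row1 -> MISS (open row1); precharges=6
Acc 8: bank1 row3 -> MISS (open row3); precharges=6
Acc 9: bank0 row0 -> MISS (open row0); precharges=7
Acc 10: bank0 row3 -> MISS (open row3); precharges=8
Acc 11: bank0 row2 -> MISS (open row2); precharges=9
Acc 12: bank1 row3 -> HIT

Answer: 9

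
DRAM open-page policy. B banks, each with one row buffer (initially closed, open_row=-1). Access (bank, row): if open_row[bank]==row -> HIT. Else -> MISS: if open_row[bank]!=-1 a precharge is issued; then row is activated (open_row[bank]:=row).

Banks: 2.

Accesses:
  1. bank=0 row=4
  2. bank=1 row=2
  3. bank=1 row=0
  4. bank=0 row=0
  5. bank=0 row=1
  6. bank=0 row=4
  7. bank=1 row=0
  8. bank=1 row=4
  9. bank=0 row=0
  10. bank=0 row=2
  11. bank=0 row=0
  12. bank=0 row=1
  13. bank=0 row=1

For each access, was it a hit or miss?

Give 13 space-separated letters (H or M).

Acc 1: bank0 row4 -> MISS (open row4); precharges=0
Acc 2: bank1 row2 -> MISS (open row2); precharges=0
Acc 3: bank1 row0 -> MISS (open row0); precharges=1
Acc 4: bank0 row0 -> MISS (open row0); precharges=2
Acc 5: bank0 row1 -> MISS (open row1); precharges=3
Acc 6: bank0 row4 -> MISS (open row4); precharges=4
Acc 7: bank1 row0 -> HIT
Acc 8: bank1 row4 -> MISS (open row4); precharges=5
Acc 9: bank0 row0 -> MISS (open row0); precharges=6
Acc 10: bank0 row2 -> MISS (open row2); precharges=7
Acc 11: bank0 row0 -> MISS (open row0); precharges=8
Acc 12: bank0 row1 -> MISS (open row1); precharges=9
Acc 13: bank0 row1 -> HIT

Answer: M M M M M M H M M M M M H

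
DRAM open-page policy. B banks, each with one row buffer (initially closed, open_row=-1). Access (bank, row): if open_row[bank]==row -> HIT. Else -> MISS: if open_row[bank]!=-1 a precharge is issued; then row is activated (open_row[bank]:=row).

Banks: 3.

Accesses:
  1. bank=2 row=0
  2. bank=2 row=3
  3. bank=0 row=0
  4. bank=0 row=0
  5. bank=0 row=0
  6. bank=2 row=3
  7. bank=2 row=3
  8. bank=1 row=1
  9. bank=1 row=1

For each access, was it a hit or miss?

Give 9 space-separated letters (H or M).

Acc 1: bank2 row0 -> MISS (open row0); precharges=0
Acc 2: bank2 row3 -> MISS (open row3); precharges=1
Acc 3: bank0 row0 -> MISS (open row0); precharges=1
Acc 4: bank0 row0 -> HIT
Acc 5: bank0 row0 -> HIT
Acc 6: bank2 row3 -> HIT
Acc 7: bank2 row3 -> HIT
Acc 8: bank1 row1 -> MISS (open row1); precharges=1
Acc 9: bank1 row1 -> HIT

Answer: M M M H H H H M H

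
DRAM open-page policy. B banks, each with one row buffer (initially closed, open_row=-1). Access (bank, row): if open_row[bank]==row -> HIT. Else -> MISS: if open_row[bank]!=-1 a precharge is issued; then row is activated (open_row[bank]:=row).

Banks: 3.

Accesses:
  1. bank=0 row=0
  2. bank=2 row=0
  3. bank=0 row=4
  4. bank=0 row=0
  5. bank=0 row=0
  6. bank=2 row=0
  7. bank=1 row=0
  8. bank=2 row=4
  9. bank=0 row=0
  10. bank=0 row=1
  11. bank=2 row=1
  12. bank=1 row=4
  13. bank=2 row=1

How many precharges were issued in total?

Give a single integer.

Acc 1: bank0 row0 -> MISS (open row0); precharges=0
Acc 2: bank2 row0 -> MISS (open row0); precharges=0
Acc 3: bank0 row4 -> MISS (open row4); precharges=1
Acc 4: bank0 row0 -> MISS (open row0); precharges=2
Acc 5: bank0 row0 -> HIT
Acc 6: bank2 row0 -> HIT
Acc 7: bank1 row0 -> MISS (open row0); precharges=2
Acc 8: bank2 row4 -> MISS (open row4); precharges=3
Acc 9: bank0 row0 -> HIT
Acc 10: bank0 row1 -> MISS (open row1); precharges=4
Acc 11: bank2 row1 -> MISS (open row1); precharges=5
Acc 12: bank1 row4 -> MISS (open row4); precharges=6
Acc 13: bank2 row1 -> HIT

Answer: 6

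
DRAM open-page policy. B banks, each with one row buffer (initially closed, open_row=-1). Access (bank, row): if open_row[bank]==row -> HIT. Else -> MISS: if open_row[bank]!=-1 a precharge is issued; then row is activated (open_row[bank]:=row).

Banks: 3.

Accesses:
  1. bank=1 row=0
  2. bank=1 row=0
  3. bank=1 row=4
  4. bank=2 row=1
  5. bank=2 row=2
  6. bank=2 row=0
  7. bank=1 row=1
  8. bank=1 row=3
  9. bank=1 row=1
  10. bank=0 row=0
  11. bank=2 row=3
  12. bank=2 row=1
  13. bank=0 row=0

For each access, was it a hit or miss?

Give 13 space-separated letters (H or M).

Acc 1: bank1 row0 -> MISS (open row0); precharges=0
Acc 2: bank1 row0 -> HIT
Acc 3: bank1 row4 -> MISS (open row4); precharges=1
Acc 4: bank2 row1 -> MISS (open row1); precharges=1
Acc 5: bank2 row2 -> MISS (open row2); precharges=2
Acc 6: bank2 row0 -> MISS (open row0); precharges=3
Acc 7: bank1 row1 -> MISS (open row1); precharges=4
Acc 8: bank1 row3 -> MISS (open row3); precharges=5
Acc 9: bank1 row1 -> MISS (open row1); precharges=6
Acc 10: bank0 row0 -> MISS (open row0); precharges=6
Acc 11: bank2 row3 -> MISS (open row3); precharges=7
Acc 12: bank2 row1 -> MISS (open row1); precharges=8
Acc 13: bank0 row0 -> HIT

Answer: M H M M M M M M M M M M H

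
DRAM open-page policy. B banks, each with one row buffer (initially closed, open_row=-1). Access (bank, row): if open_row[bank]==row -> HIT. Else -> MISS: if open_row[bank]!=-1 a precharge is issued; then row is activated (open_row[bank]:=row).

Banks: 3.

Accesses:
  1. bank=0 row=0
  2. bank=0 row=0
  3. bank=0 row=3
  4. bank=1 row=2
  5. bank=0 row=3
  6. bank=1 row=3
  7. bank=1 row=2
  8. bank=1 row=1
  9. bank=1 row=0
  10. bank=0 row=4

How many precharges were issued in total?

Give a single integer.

Acc 1: bank0 row0 -> MISS (open row0); precharges=0
Acc 2: bank0 row0 -> HIT
Acc 3: bank0 row3 -> MISS (open row3); precharges=1
Acc 4: bank1 row2 -> MISS (open row2); precharges=1
Acc 5: bank0 row3 -> HIT
Acc 6: bank1 row3 -> MISS (open row3); precharges=2
Acc 7: bank1 row2 -> MISS (open row2); precharges=3
Acc 8: bank1 row1 -> MISS (open row1); precharges=4
Acc 9: bank1 row0 -> MISS (open row0); precharges=5
Acc 10: bank0 row4 -> MISS (open row4); precharges=6

Answer: 6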